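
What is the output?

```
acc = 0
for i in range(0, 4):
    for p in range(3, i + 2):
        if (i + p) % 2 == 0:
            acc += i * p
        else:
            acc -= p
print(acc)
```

2

i=2,p=3: odd sum, acc = 0-3 = -3
i=3,p=3: even sum, acc = (-3)+9 = 6
i=3,p=4: odd sum, acc = 6-4 = 2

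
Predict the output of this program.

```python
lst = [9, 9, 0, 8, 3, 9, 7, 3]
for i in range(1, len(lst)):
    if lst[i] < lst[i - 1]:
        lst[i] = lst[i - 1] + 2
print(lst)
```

[9, 9, 11, 13, 15, 17, 19, 21]

i=1: 9>=9, unchanged → [9, 9, 0, 8, 3, 9, 7, 3]
i=2: 0<9, lst[2] = 9+2 = 11 → [9, 9, 11, 8, 3, 9, 7, 3]
i=3: 8<11, lst[3] = 11+2 = 13 → [9, 9, 11, 13, 3, 9, 7, 3]
i=4: 3<13, lst[4] = 13+2 = 15 → [9, 9, 11, 13, 15, 9, 7, 3]
i=5: 9<15, lst[5] = 15+2 = 17 → [9, 9, 11, 13, 15, 17, 7, 3]
i=6: 7<17, lst[6] = 17+2 = 19 → [9, 9, 11, 13, 15, 17, 19, 3]
i=7: 3<19, lst[7] = 19+2 = 21 → [9, 9, 11, 13, 15, 17, 19, 21]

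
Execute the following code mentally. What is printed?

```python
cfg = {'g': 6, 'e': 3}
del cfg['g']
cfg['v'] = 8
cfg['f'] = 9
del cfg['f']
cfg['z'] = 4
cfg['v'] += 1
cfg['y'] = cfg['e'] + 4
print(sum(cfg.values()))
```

23

del 'g' → {'e': 3}
cfg['v'] = 8 → {'e': 3, 'v': 8}
cfg['f'] = 9 → {'e': 3, 'v': 8, 'f': 9}
del 'f' → {'e': 3, 'v': 8}
cfg['z'] = 4 → {'e': 3, 'v': 8, 'z': 4}
cfg['v'] = 8+1 = 9 → {'e': 3, 'v': 9, 'z': 4}
cfg['y'] = cfg['e']+4 = 7 → {'e': 3, 'v': 9, 'z': 4, 'y': 7}
sum of values = 23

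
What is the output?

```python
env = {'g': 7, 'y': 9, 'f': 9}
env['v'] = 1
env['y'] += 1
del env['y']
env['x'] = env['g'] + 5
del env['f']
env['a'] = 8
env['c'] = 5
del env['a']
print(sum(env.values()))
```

25

env['v'] = 1 → {'g': 7, 'y': 9, 'f': 9, 'v': 1}
env['y'] = 9+1 = 10 → {'g': 7, 'y': 10, 'f': 9, 'v': 1}
del 'y' → {'g': 7, 'f': 9, 'v': 1}
env['x'] = env['g']+5 = 12 → {'g': 7, 'f': 9, 'v': 1, 'x': 12}
del 'f' → {'g': 7, 'v': 1, 'x': 12}
env['a'] = 8 → {'g': 7, 'v': 1, 'x': 12, 'a': 8}
env['c'] = 5 → {'g': 7, 'v': 1, 'x': 12, 'a': 8, 'c': 5}
del 'a' → {'g': 7, 'v': 1, 'x': 12, 'c': 5}
sum of values = 25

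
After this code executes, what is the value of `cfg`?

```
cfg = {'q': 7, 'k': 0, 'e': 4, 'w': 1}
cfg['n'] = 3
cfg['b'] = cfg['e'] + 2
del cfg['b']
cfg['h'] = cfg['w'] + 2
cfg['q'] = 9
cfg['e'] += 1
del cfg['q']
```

{'k': 0, 'e': 5, 'w': 1, 'n': 3, 'h': 3}

cfg['n'] = 3 → {'q': 7, 'k': 0, 'e': 4, 'w': 1, 'n': 3}
cfg['b'] = cfg['e']+2 = 6 → {'q': 7, 'k': 0, 'e': 4, 'w': 1, 'n': 3, 'b': 6}
del 'b' → {'q': 7, 'k': 0, 'e': 4, 'w': 1, 'n': 3}
cfg['h'] = cfg['w']+2 = 3 → {'q': 7, 'k': 0, 'e': 4, 'w': 1, 'n': 3, 'h': 3}
cfg['q'] = 9 → {'q': 9, 'k': 0, 'e': 4, 'w': 1, 'n': 3, 'h': 3}
cfg['e'] = 4+1 = 5 → {'q': 9, 'k': 0, 'e': 5, 'w': 1, 'n': 3, 'h': 3}
del 'q' → {'k': 0, 'e': 5, 'w': 1, 'n': 3, 'h': 3}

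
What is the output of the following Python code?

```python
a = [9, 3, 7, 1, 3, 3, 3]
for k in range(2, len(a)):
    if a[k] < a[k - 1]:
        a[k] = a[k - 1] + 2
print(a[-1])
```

k=2: 7>=3, unchanged → [9, 3, 7, 1, 3, 3, 3]
k=3: 1<7, a[3] = 7+2 = 9 → [9, 3, 7, 9, 3, 3, 3]
k=4: 3<9, a[4] = 9+2 = 11 → [9, 3, 7, 9, 11, 3, 3]
k=5: 3<11, a[5] = 11+2 = 13 → [9, 3, 7, 9, 11, 13, 3]
k=6: 3<13, a[6] = 13+2 = 15 → [9, 3, 7, 9, 11, 13, 15]

15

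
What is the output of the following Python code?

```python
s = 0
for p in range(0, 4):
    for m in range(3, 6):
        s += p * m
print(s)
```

72

p=0,m=3: s = 0+0 = 0
p=0,m=4: s = 0+0 = 0
p=0,m=5: s = 0+0 = 0
p=1,m=3: s = 0+3 = 3
p=1,m=4: s = 3+4 = 7
p=1,m=5: s = 7+5 = 12
p=2,m=3: s = 12+6 = 18
p=2,m=4: s = 18+8 = 26
p=2,m=5: s = 26+10 = 36
p=3,m=3: s = 36+9 = 45
p=3,m=4: s = 45+12 = 57
p=3,m=5: s = 57+15 = 72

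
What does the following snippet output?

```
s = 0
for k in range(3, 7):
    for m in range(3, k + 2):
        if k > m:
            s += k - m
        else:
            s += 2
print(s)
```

26

k=3,m=3: not 3>3, s = 0+2 = 2
k=3,m=4: not 3>4, s = 2+2 = 4
k=4,m=3: 4>3, s = 4+1 = 5
k=4,m=4: not 4>4, s = 5+2 = 7
k=4,m=5: not 4>5, s = 7+2 = 9
k=5,m=3: 5>3, s = 9+2 = 11
k=5,m=4: 5>4, s = 11+1 = 12
k=5,m=5: not 5>5, s = 12+2 = 14
k=5,m=6: not 5>6, s = 14+2 = 16
k=6,m=3: 6>3, s = 16+3 = 19
k=6,m=4: 6>4, s = 19+2 = 21
k=6,m=5: 6>5, s = 21+1 = 22
k=6,m=6: not 6>6, s = 22+2 = 24
k=6,m=7: not 6>7, s = 24+2 = 26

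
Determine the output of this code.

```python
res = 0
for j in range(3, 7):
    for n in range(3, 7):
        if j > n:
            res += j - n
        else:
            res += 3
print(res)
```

40

j=3,n=3: not 3>3, res = 0+3 = 3
j=3,n=4: not 3>4, res = 3+3 = 6
j=3,n=5: not 3>5, res = 6+3 = 9
j=3,n=6: not 3>6, res = 9+3 = 12
j=4,n=3: 4>3, res = 12+1 = 13
j=4,n=4: not 4>4, res = 13+3 = 16
j=4,n=5: not 4>5, res = 16+3 = 19
j=4,n=6: not 4>6, res = 19+3 = 22
j=5,n=3: 5>3, res = 22+2 = 24
j=5,n=4: 5>4, res = 24+1 = 25
j=5,n=5: not 5>5, res = 25+3 = 28
j=5,n=6: not 5>6, res = 28+3 = 31
j=6,n=3: 6>3, res = 31+3 = 34
j=6,n=4: 6>4, res = 34+2 = 36
j=6,n=5: 6>5, res = 36+1 = 37
j=6,n=6: not 6>6, res = 37+3 = 40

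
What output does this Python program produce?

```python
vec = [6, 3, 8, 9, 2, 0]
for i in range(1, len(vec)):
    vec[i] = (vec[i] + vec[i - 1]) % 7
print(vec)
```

[6, 2, 3, 5, 0, 0]

i=1: vec[1] = (3+6)%7 = 2 → [6, 2, 8, 9, 2, 0]
i=2: vec[2] = (8+2)%7 = 3 → [6, 2, 3, 9, 2, 0]
i=3: vec[3] = (9+3)%7 = 5 → [6, 2, 3, 5, 2, 0]
i=4: vec[4] = (2+5)%7 = 0 → [6, 2, 3, 5, 0, 0]
i=5: vec[5] = (0+0)%7 = 0 → [6, 2, 3, 5, 0, 0]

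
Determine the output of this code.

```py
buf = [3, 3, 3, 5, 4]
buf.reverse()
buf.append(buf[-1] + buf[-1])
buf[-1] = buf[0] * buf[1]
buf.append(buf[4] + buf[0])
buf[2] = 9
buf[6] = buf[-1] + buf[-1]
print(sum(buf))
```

reverse → [4, 5, 3, 3, 3]
append buf[-1]+buf[-1] = 3+3 = 6 → [4, 5, 3, 3, 3, 6]
buf[-1] = buf[0]*buf[1] = 4*5 = 20 → [4, 5, 3, 3, 3, 20]
append buf[4]+buf[0] = 3+4 = 7 → [4, 5, 3, 3, 3, 20, 7]
buf[2] = 9 → [4, 5, 9, 3, 3, 20, 7]
buf[6] = buf[-1]+buf[-1] = 7+7 = 14 → [4, 5, 9, 3, 3, 20, 14]
sum = 58

58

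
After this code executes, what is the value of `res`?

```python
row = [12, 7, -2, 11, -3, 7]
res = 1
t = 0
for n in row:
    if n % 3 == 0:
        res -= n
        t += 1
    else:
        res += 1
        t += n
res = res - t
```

n=12: %3==0, res = 1-12 = -11; t=1
n=7: not %3==0, res = (-11)+1 = -10; t=8
n=-2: not %3==0, res = (-10)+1 = -9; t=6
n=11: not %3==0, res = (-9)+1 = -8; t=17
n=-3: %3==0, res = (-8)-(-3) = -5; t=18
n=7: not %3==0, res = (-5)+1 = -4; t=25
res-t = (-4)-25 = -29

-29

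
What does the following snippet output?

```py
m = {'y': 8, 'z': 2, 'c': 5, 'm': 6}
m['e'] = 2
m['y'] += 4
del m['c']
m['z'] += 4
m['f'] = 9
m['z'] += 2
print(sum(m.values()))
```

37

m['e'] = 2 → {'y': 8, 'z': 2, 'c': 5, 'm': 6, 'e': 2}
m['y'] = 8+4 = 12 → {'y': 12, 'z': 2, 'c': 5, 'm': 6, 'e': 2}
del 'c' → {'y': 12, 'z': 2, 'm': 6, 'e': 2}
m['z'] = 2+4 = 6 → {'y': 12, 'z': 6, 'm': 6, 'e': 2}
m['f'] = 9 → {'y': 12, 'z': 6, 'm': 6, 'e': 2, 'f': 9}
m['z'] = 6+2 = 8 → {'y': 12, 'z': 8, 'm': 6, 'e': 2, 'f': 9}
sum of values = 37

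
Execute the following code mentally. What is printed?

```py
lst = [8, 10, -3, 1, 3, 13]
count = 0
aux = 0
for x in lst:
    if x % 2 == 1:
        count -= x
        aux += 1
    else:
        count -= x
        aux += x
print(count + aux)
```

x=8: not odd, count = 0-8 = -8; aux=8
x=10: not odd, count = (-8)-10 = -18; aux=18
x=-3: odd, count = (-18)-(-3) = -15; aux=19
x=1: odd, count = (-15)-1 = -16; aux=20
x=3: odd, count = (-16)-3 = -19; aux=21
x=13: odd, count = (-19)-13 = -32; aux=22
count+aux = (-32)+22 = -10

-10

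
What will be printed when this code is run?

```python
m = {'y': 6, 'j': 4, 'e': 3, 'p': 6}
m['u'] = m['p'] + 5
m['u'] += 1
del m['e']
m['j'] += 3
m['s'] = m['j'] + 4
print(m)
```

m['u'] = m['p']+5 = 11 → {'y': 6, 'j': 4, 'e': 3, 'p': 6, 'u': 11}
m['u'] = 11+1 = 12 → {'y': 6, 'j': 4, 'e': 3, 'p': 6, 'u': 12}
del 'e' → {'y': 6, 'j': 4, 'p': 6, 'u': 12}
m['j'] = 4+3 = 7 → {'y': 6, 'j': 7, 'p': 6, 'u': 12}
m['s'] = m['j']+4 = 11 → {'y': 6, 'j': 7, 'p': 6, 'u': 12, 's': 11}

{'y': 6, 'j': 7, 'p': 6, 'u': 12, 's': 11}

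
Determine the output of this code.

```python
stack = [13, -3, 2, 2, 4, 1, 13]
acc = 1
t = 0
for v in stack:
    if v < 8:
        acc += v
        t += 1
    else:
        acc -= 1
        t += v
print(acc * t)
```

v=13: not <8, acc = 1-1 = 0; t=13
v=-3: <8, acc = 0+(-3) = -3; t=14
v=2: <8, acc = (-3)+2 = -1; t=15
v=2: <8, acc = (-1)+2 = 1; t=16
v=4: <8, acc = 1+4 = 5; t=17
v=1: <8, acc = 5+1 = 6; t=18
v=13: not <8, acc = 6-1 = 5; t=31
acc*t = 5*31 = 155

155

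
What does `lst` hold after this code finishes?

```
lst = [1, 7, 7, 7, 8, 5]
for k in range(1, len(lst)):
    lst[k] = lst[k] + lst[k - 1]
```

[1, 8, 15, 22, 30, 35]

k=1: lst[1] = 7+1 = 8 → [1, 8, 7, 7, 8, 5]
k=2: lst[2] = 7+8 = 15 → [1, 8, 15, 7, 8, 5]
k=3: lst[3] = 7+15 = 22 → [1, 8, 15, 22, 8, 5]
k=4: lst[4] = 8+22 = 30 → [1, 8, 15, 22, 30, 5]
k=5: lst[5] = 5+30 = 35 → [1, 8, 15, 22, 30, 35]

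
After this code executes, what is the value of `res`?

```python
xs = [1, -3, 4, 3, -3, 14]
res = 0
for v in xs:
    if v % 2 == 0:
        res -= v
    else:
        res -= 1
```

-22

v=1: not even, res = 0-1 = -1
v=-3: not even, res = (-1)-1 = -2
v=4: even, res = (-2)-4 = -6
v=3: not even, res = (-6)-1 = -7
v=-3: not even, res = (-7)-1 = -8
v=14: even, res = (-8)-14 = -22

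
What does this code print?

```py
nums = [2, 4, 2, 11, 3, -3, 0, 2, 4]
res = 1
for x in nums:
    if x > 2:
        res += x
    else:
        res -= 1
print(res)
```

x=2: not >2, res = 1-1 = 0
x=4: >2, res = 0+4 = 4
x=2: not >2, res = 4-1 = 3
x=11: >2, res = 3+11 = 14
x=3: >2, res = 14+3 = 17
x=-3: not >2, res = 17-1 = 16
x=0: not >2, res = 16-1 = 15
x=2: not >2, res = 15-1 = 14
x=4: >2, res = 14+4 = 18

18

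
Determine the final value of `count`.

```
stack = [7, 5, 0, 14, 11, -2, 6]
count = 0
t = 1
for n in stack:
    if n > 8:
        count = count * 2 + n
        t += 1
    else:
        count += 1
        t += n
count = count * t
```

1007

n=7: not >8, count = 0+1 = 1; t=8
n=5: not >8, count = 1+1 = 2; t=13
n=0: not >8, count = 2+1 = 3; t=13
n=14: >8, count = 3*2+14 = 20; t=14
n=11: >8, count = 20*2+11 = 51; t=15
n=-2: not >8, count = 51+1 = 52; t=13
n=6: not >8, count = 52+1 = 53; t=19
count*t = 53*19 = 1007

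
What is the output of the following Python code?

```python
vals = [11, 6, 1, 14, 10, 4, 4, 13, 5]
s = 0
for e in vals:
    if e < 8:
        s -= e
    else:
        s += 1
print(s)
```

-16

e=11: not <8, s = 0+1 = 1
e=6: <8, s = 1-6 = -5
e=1: <8, s = (-5)-1 = -6
e=14: not <8, s = (-6)+1 = -5
e=10: not <8, s = (-5)+1 = -4
e=4: <8, s = (-4)-4 = -8
e=4: <8, s = (-8)-4 = -12
e=13: not <8, s = (-12)+1 = -11
e=5: <8, s = (-11)-5 = -16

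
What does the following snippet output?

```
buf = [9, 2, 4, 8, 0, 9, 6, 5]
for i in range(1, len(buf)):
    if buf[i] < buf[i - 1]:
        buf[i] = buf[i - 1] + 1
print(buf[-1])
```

16

i=1: 2<9, buf[1] = 9+1 = 10 → [9, 10, 4, 8, 0, 9, 6, 5]
i=2: 4<10, buf[2] = 10+1 = 11 → [9, 10, 11, 8, 0, 9, 6, 5]
i=3: 8<11, buf[3] = 11+1 = 12 → [9, 10, 11, 12, 0, 9, 6, 5]
i=4: 0<12, buf[4] = 12+1 = 13 → [9, 10, 11, 12, 13, 9, 6, 5]
i=5: 9<13, buf[5] = 13+1 = 14 → [9, 10, 11, 12, 13, 14, 6, 5]
i=6: 6<14, buf[6] = 14+1 = 15 → [9, 10, 11, 12, 13, 14, 15, 5]
i=7: 5<15, buf[7] = 15+1 = 16 → [9, 10, 11, 12, 13, 14, 15, 16]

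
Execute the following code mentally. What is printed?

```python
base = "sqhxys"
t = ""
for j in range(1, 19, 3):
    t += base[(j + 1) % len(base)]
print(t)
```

hshshs

j=1: add base[2]='h' → 'h'
j=4: add base[5]='s' → 'hs'
j=7: add base[2]='h' → 'hsh'
j=10: add base[5]='s' → 'hshs'
j=13: add base[2]='h' → 'hshsh'
j=16: add base[5]='s' → 'hshshs'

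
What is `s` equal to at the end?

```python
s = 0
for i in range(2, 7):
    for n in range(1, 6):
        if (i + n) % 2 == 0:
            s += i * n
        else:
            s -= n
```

105

i=2,n=1: odd sum, s = 0-1 = -1
i=2,n=2: even sum, s = (-1)+4 = 3
i=2,n=3: odd sum, s = 3-3 = 0
i=2,n=4: even sum, s = 0+8 = 8
i=2,n=5: odd sum, s = 8-5 = 3
i=3,n=1: even sum, s = 3+3 = 6
i=3,n=2: odd sum, s = 6-2 = 4
i=3,n=3: even sum, s = 4+9 = 13
i=3,n=4: odd sum, s = 13-4 = 9
i=3,n=5: even sum, s = 9+15 = 24
i=4,n=1: odd sum, s = 24-1 = 23
i=4,n=2: even sum, s = 23+8 = 31
i=4,n=3: odd sum, s = 31-3 = 28
i=4,n=4: even sum, s = 28+16 = 44
i=4,n=5: odd sum, s = 44-5 = 39
i=5,n=1: even sum, s = 39+5 = 44
i=5,n=2: odd sum, s = 44-2 = 42
i=5,n=3: even sum, s = 42+15 = 57
i=5,n=4: odd sum, s = 57-4 = 53
i=5,n=5: even sum, s = 53+25 = 78
i=6,n=1: odd sum, s = 78-1 = 77
i=6,n=2: even sum, s = 77+12 = 89
i=6,n=3: odd sum, s = 89-3 = 86
i=6,n=4: even sum, s = 86+24 = 110
i=6,n=5: odd sum, s = 110-5 = 105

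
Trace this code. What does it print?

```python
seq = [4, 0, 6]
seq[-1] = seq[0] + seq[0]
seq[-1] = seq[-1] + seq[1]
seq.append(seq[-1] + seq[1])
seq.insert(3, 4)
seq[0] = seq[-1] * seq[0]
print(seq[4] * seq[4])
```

seq[-1] = seq[0]+seq[0] = 4+4 = 8 → [4, 0, 8]
seq[-1] = seq[-1]+seq[1] = 8+0 = 8 → [4, 0, 8]
append seq[-1]+seq[1] = 8+0 = 8 → [4, 0, 8, 8]
insert 4 at 3 → [4, 0, 8, 4, 8]
seq[0] = seq[-1]*seq[0] = 8*4 = 32 → [32, 0, 8, 4, 8]
seq[4]*seq[4] = 8*8 = 64

64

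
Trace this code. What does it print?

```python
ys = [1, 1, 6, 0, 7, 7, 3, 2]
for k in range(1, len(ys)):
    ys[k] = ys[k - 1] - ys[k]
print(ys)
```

[1, 0, -6, -6, -13, -20, -23, -25]

k=1: ys[1] = 1-1 = 0 → [1, 0, 6, 0, 7, 7, 3, 2]
k=2: ys[2] = 0-6 = -6 → [1, 0, -6, 0, 7, 7, 3, 2]
k=3: ys[3] = (-6)-0 = -6 → [1, 0, -6, -6, 7, 7, 3, 2]
k=4: ys[4] = (-6)-7 = -13 → [1, 0, -6, -6, -13, 7, 3, 2]
k=5: ys[5] = (-13)-7 = -20 → [1, 0, -6, -6, -13, -20, 3, 2]
k=6: ys[6] = (-20)-3 = -23 → [1, 0, -6, -6, -13, -20, -23, 2]
k=7: ys[7] = (-23)-2 = -25 → [1, 0, -6, -6, -13, -20, -23, -25]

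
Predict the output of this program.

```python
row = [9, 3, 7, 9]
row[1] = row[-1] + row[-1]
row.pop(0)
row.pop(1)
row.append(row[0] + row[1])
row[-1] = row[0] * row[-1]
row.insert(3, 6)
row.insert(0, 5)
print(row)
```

[5, 18, 9, 486, 6]

row[1] = row[-1]+row[-1] = 9+9 = 18 → [9, 18, 7, 9]
pop(0) removes 9 → [18, 7, 9]
pop(1) removes 7 → [18, 9]
append row[0]+row[1] = 18+9 = 27 → [18, 9, 27]
row[-1] = row[0]*row[-1] = 18*27 = 486 → [18, 9, 486]
insert 6 at 3 → [18, 9, 486, 6]
insert 5 at 0 → [5, 18, 9, 486, 6]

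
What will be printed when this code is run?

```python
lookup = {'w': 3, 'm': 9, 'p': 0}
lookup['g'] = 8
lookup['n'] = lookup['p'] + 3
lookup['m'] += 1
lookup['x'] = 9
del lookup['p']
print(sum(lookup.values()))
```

lookup['g'] = 8 → {'w': 3, 'm': 9, 'p': 0, 'g': 8}
lookup['n'] = lookup['p']+3 = 3 → {'w': 3, 'm': 9, 'p': 0, 'g': 8, 'n': 3}
lookup['m'] = 9+1 = 10 → {'w': 3, 'm': 10, 'p': 0, 'g': 8, 'n': 3}
lookup['x'] = 9 → {'w': 3, 'm': 10, 'p': 0, 'g': 8, 'n': 3, 'x': 9}
del 'p' → {'w': 3, 'm': 10, 'g': 8, 'n': 3, 'x': 9}
sum of values = 33

33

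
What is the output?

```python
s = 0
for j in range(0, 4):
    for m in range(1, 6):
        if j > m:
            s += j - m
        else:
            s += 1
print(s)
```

21

j=0,m=1: not 0>1, s = 0+1 = 1
j=0,m=2: not 0>2, s = 1+1 = 2
j=0,m=3: not 0>3, s = 2+1 = 3
j=0,m=4: not 0>4, s = 3+1 = 4
j=0,m=5: not 0>5, s = 4+1 = 5
j=1,m=1: not 1>1, s = 5+1 = 6
j=1,m=2: not 1>2, s = 6+1 = 7
j=1,m=3: not 1>3, s = 7+1 = 8
j=1,m=4: not 1>4, s = 8+1 = 9
j=1,m=5: not 1>5, s = 9+1 = 10
j=2,m=1: 2>1, s = 10+1 = 11
j=2,m=2: not 2>2, s = 11+1 = 12
j=2,m=3: not 2>3, s = 12+1 = 13
j=2,m=4: not 2>4, s = 13+1 = 14
j=2,m=5: not 2>5, s = 14+1 = 15
j=3,m=1: 3>1, s = 15+2 = 17
j=3,m=2: 3>2, s = 17+1 = 18
j=3,m=3: not 3>3, s = 18+1 = 19
j=3,m=4: not 3>4, s = 19+1 = 20
j=3,m=5: not 3>5, s = 20+1 = 21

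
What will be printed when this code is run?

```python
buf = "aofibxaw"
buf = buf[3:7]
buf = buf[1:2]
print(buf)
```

slice [3:7] → 'ibxa'
slice [1:2] → 'b'

b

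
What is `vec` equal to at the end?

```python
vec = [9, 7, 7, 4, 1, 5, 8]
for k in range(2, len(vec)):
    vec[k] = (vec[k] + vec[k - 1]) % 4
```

k=2: vec[2] = (7+7)%4 = 2 → [9, 7, 2, 4, 1, 5, 8]
k=3: vec[3] = (4+2)%4 = 2 → [9, 7, 2, 2, 1, 5, 8]
k=4: vec[4] = (1+2)%4 = 3 → [9, 7, 2, 2, 3, 5, 8]
k=5: vec[5] = (5+3)%4 = 0 → [9, 7, 2, 2, 3, 0, 8]
k=6: vec[6] = (8+0)%4 = 0 → [9, 7, 2, 2, 3, 0, 0]

[9, 7, 2, 2, 3, 0, 0]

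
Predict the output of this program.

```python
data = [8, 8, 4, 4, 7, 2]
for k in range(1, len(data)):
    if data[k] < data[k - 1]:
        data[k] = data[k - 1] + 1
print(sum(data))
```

58

k=1: 8>=8, unchanged → [8, 8, 4, 4, 7, 2]
k=2: 4<8, data[2] = 8+1 = 9 → [8, 8, 9, 4, 7, 2]
k=3: 4<9, data[3] = 9+1 = 10 → [8, 8, 9, 10, 7, 2]
k=4: 7<10, data[4] = 10+1 = 11 → [8, 8, 9, 10, 11, 2]
k=5: 2<11, data[5] = 11+1 = 12 → [8, 8, 9, 10, 11, 12]
sum = 58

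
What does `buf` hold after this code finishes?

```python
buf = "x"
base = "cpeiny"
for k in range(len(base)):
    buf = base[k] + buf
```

'yniepcx'

k=0: prepend 'c' → 'cx'
k=1: prepend 'p' → 'pcx'
k=2: prepend 'e' → 'epcx'
k=3: prepend 'i' → 'iepcx'
k=4: prepend 'n' → 'niepcx'
k=5: prepend 'y' → 'yniepcx'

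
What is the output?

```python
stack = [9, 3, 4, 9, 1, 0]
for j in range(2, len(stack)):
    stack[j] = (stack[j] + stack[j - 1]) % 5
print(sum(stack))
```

19

j=2: stack[2] = (4+3)%5 = 2 → [9, 3, 2, 9, 1, 0]
j=3: stack[3] = (9+2)%5 = 1 → [9, 3, 2, 1, 1, 0]
j=4: stack[4] = (1+1)%5 = 2 → [9, 3, 2, 1, 2, 0]
j=5: stack[5] = (0+2)%5 = 2 → [9, 3, 2, 1, 2, 2]
sum = 19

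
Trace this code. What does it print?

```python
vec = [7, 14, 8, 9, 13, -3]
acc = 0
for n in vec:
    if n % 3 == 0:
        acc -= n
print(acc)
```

-6

n=7: not %3==0
n=14: not %3==0
n=8: not %3==0
n=9: %3==0, acc = 0-9 = -9
n=13: not %3==0
n=-3: %3==0, acc = (-9)-(-3) = -6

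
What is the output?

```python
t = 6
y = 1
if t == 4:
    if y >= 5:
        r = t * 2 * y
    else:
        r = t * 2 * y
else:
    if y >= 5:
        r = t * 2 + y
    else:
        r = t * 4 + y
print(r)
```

t=6, y=1
t == 4 is False; y >= 5 is False
→ r = t * 4 + y = 25

25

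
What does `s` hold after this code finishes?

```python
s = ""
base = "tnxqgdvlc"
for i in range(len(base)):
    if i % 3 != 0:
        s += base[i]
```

'nxgdlc'

i=0: skip
i=1: add 'n' → 'n'
i=2: add 'x' → 'nx'
i=3: skip
i=4: add 'g' → 'nxg'
i=5: add 'd' → 'nxgd'
i=6: skip
i=7: add 'l' → 'nxgdl'
i=8: add 'c' → 'nxgdlc'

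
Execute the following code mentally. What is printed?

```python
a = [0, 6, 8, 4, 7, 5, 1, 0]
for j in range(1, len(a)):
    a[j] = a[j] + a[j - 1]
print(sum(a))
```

j=1: a[1] = 6+0 = 6 → [0, 6, 8, 4, 7, 5, 1, 0]
j=2: a[2] = 8+6 = 14 → [0, 6, 14, 4, 7, 5, 1, 0]
j=3: a[3] = 4+14 = 18 → [0, 6, 14, 18, 7, 5, 1, 0]
j=4: a[4] = 7+18 = 25 → [0, 6, 14, 18, 25, 5, 1, 0]
j=5: a[5] = 5+25 = 30 → [0, 6, 14, 18, 25, 30, 1, 0]
j=6: a[6] = 1+30 = 31 → [0, 6, 14, 18, 25, 30, 31, 0]
j=7: a[7] = 0+31 = 31 → [0, 6, 14, 18, 25, 30, 31, 31]
sum = 155

155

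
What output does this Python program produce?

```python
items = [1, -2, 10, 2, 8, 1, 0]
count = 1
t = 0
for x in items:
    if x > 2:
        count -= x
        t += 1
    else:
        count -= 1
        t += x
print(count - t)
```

x=1: not >2, count = 1-1 = 0; t=1
x=-2: not >2, count = 0-1 = -1; t=-1
x=10: >2, count = (-1)-10 = -11; t=0
x=2: not >2, count = (-11)-1 = -12; t=2
x=8: >2, count = (-12)-8 = -20; t=3
x=1: not >2, count = (-20)-1 = -21; t=4
x=0: not >2, count = (-21)-1 = -22; t=4
count-t = (-22)-4 = -26

-26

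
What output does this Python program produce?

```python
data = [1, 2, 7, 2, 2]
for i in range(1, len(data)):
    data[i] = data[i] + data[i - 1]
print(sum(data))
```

40

i=1: data[1] = 2+1 = 3 → [1, 3, 7, 2, 2]
i=2: data[2] = 7+3 = 10 → [1, 3, 10, 2, 2]
i=3: data[3] = 2+10 = 12 → [1, 3, 10, 12, 2]
i=4: data[4] = 2+12 = 14 → [1, 3, 10, 12, 14]
sum = 40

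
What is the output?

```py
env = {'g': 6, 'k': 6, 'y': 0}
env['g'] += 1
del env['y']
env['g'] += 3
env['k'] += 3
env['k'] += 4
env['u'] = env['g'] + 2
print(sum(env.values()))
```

env['g'] = 6+1 = 7 → {'g': 7, 'k': 6, 'y': 0}
del 'y' → {'g': 7, 'k': 6}
env['g'] = 7+3 = 10 → {'g': 10, 'k': 6}
env['k'] = 6+3 = 9 → {'g': 10, 'k': 9}
env['k'] = 9+4 = 13 → {'g': 10, 'k': 13}
env['u'] = env['g']+2 = 12 → {'g': 10, 'k': 13, 'u': 12}
sum of values = 35

35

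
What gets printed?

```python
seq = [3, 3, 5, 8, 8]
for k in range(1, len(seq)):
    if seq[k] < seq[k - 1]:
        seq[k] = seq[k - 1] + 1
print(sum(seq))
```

27

k=1: 3>=3, unchanged → [3, 3, 5, 8, 8]
k=2: 5>=3, unchanged → [3, 3, 5, 8, 8]
k=3: 8>=5, unchanged → [3, 3, 5, 8, 8]
k=4: 8>=8, unchanged → [3, 3, 5, 8, 8]
sum = 27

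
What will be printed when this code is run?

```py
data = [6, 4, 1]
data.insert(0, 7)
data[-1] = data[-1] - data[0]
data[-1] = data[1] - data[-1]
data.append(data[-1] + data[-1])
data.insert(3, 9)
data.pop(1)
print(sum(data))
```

56

insert 7 at 0 → [7, 6, 4, 1]
data[-1] = data[-1]-data[0] = 1-7 = -6 → [7, 6, 4, -6]
data[-1] = data[1]-data[-1] = 6-(-6) = 12 → [7, 6, 4, 12]
append data[-1]+data[-1] = 12+12 = 24 → [7, 6, 4, 12, 24]
insert 9 at 3 → [7, 6, 4, 9, 12, 24]
pop(1) removes 6 → [7, 4, 9, 12, 24]
sum = 56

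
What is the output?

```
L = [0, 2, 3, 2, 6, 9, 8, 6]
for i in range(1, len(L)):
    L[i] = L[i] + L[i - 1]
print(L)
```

[0, 2, 5, 7, 13, 22, 30, 36]

i=1: L[1] = 2+0 = 2 → [0, 2, 3, 2, 6, 9, 8, 6]
i=2: L[2] = 3+2 = 5 → [0, 2, 5, 2, 6, 9, 8, 6]
i=3: L[3] = 2+5 = 7 → [0, 2, 5, 7, 6, 9, 8, 6]
i=4: L[4] = 6+7 = 13 → [0, 2, 5, 7, 13, 9, 8, 6]
i=5: L[5] = 9+13 = 22 → [0, 2, 5, 7, 13, 22, 8, 6]
i=6: L[6] = 8+22 = 30 → [0, 2, 5, 7, 13, 22, 30, 6]
i=7: L[7] = 6+30 = 36 → [0, 2, 5, 7, 13, 22, 30, 36]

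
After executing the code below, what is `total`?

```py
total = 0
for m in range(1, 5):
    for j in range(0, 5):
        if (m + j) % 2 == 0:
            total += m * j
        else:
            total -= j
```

32

m=1,j=0: odd sum, total = 0-0 = 0
m=1,j=1: even sum, total = 0+1 = 1
m=1,j=2: odd sum, total = 1-2 = -1
m=1,j=3: even sum, total = (-1)+3 = 2
m=1,j=4: odd sum, total = 2-4 = -2
m=2,j=0: even sum, total = (-2)+0 = -2
m=2,j=1: odd sum, total = (-2)-1 = -3
m=2,j=2: even sum, total = (-3)+4 = 1
m=2,j=3: odd sum, total = 1-3 = -2
m=2,j=4: even sum, total = (-2)+8 = 6
m=3,j=0: odd sum, total = 6-0 = 6
m=3,j=1: even sum, total = 6+3 = 9
m=3,j=2: odd sum, total = 9-2 = 7
m=3,j=3: even sum, total = 7+9 = 16
m=3,j=4: odd sum, total = 16-4 = 12
m=4,j=0: even sum, total = 12+0 = 12
m=4,j=1: odd sum, total = 12-1 = 11
m=4,j=2: even sum, total = 11+8 = 19
m=4,j=3: odd sum, total = 19-3 = 16
m=4,j=4: even sum, total = 16+16 = 32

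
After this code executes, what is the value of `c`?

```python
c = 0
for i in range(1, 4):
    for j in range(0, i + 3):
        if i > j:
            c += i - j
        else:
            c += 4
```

46

i=1,j=0: 1>0, c = 0+1 = 1
i=1,j=1: not 1>1, c = 1+4 = 5
i=1,j=2: not 1>2, c = 5+4 = 9
i=1,j=3: not 1>3, c = 9+4 = 13
i=2,j=0: 2>0, c = 13+2 = 15
i=2,j=1: 2>1, c = 15+1 = 16
i=2,j=2: not 2>2, c = 16+4 = 20
i=2,j=3: not 2>3, c = 20+4 = 24
i=2,j=4: not 2>4, c = 24+4 = 28
i=3,j=0: 3>0, c = 28+3 = 31
i=3,j=1: 3>1, c = 31+2 = 33
i=3,j=2: 3>2, c = 33+1 = 34
i=3,j=3: not 3>3, c = 34+4 = 38
i=3,j=4: not 3>4, c = 38+4 = 42
i=3,j=5: not 3>5, c = 42+4 = 46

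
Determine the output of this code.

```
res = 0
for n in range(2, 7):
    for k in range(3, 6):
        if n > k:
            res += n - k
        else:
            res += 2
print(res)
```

28

n=2,k=3: not 2>3, res = 0+2 = 2
n=2,k=4: not 2>4, res = 2+2 = 4
n=2,k=5: not 2>5, res = 4+2 = 6
n=3,k=3: not 3>3, res = 6+2 = 8
n=3,k=4: not 3>4, res = 8+2 = 10
n=3,k=5: not 3>5, res = 10+2 = 12
n=4,k=3: 4>3, res = 12+1 = 13
n=4,k=4: not 4>4, res = 13+2 = 15
n=4,k=5: not 4>5, res = 15+2 = 17
n=5,k=3: 5>3, res = 17+2 = 19
n=5,k=4: 5>4, res = 19+1 = 20
n=5,k=5: not 5>5, res = 20+2 = 22
n=6,k=3: 6>3, res = 22+3 = 25
n=6,k=4: 6>4, res = 25+2 = 27
n=6,k=5: 6>5, res = 27+1 = 28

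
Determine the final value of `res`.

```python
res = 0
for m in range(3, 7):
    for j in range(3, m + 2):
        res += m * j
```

309

m=3,j=3: res = 0+9 = 9
m=3,j=4: res = 9+12 = 21
m=4,j=3: res = 21+12 = 33
m=4,j=4: res = 33+16 = 49
m=4,j=5: res = 49+20 = 69
m=5,j=3: res = 69+15 = 84
m=5,j=4: res = 84+20 = 104
m=5,j=5: res = 104+25 = 129
m=5,j=6: res = 129+30 = 159
m=6,j=3: res = 159+18 = 177
m=6,j=4: res = 177+24 = 201
m=6,j=5: res = 201+30 = 231
m=6,j=6: res = 231+36 = 267
m=6,j=7: res = 267+42 = 309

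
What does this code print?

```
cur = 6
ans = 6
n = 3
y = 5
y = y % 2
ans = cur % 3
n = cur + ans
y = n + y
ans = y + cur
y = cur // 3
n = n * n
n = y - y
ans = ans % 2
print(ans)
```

y = 5%2 = 1
ans = 6%3 = 0
n = 6+0 = 6
y = 6+1 = 7
ans = 7+6 = 13
y = 6//3 = 2
n = 6*6 = 36
n = 2-2 = 0
ans = 13%2 = 1

1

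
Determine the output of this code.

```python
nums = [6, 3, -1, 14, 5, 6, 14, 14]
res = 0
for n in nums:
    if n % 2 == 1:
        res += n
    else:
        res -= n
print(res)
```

-47

n=6: not odd, res = 0-6 = -6
n=3: odd, res = (-6)+3 = -3
n=-1: odd, res = (-3)+(-1) = -4
n=14: not odd, res = (-4)-14 = -18
n=5: odd, res = (-18)+5 = -13
n=6: not odd, res = (-13)-6 = -19
n=14: not odd, res = (-19)-14 = -33
n=14: not odd, res = (-33)-14 = -47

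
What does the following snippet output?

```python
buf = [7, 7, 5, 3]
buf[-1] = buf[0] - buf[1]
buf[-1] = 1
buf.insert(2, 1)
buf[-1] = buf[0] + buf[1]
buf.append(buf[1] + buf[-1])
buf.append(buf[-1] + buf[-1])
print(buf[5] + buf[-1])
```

63

buf[-1] = buf[0]-buf[1] = 7-7 = 0 → [7, 7, 5, 0]
buf[-1] = 1 → [7, 7, 5, 1]
insert 1 at 2 → [7, 7, 1, 5, 1]
buf[-1] = buf[0]+buf[1] = 7+7 = 14 → [7, 7, 1, 5, 14]
append buf[1]+buf[-1] = 7+14 = 21 → [7, 7, 1, 5, 14, 21]
append buf[-1]+buf[-1] = 21+21 = 42 → [7, 7, 1, 5, 14, 21, 42]
buf[5]+buf[-1] = 21+42 = 63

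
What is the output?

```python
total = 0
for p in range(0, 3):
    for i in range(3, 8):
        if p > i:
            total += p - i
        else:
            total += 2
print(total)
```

p=0,i=3: not 0>3, total = 0+2 = 2
p=0,i=4: not 0>4, total = 2+2 = 4
p=0,i=5: not 0>5, total = 4+2 = 6
p=0,i=6: not 0>6, total = 6+2 = 8
p=0,i=7: not 0>7, total = 8+2 = 10
p=1,i=3: not 1>3, total = 10+2 = 12
p=1,i=4: not 1>4, total = 12+2 = 14
p=1,i=5: not 1>5, total = 14+2 = 16
p=1,i=6: not 1>6, total = 16+2 = 18
p=1,i=7: not 1>7, total = 18+2 = 20
p=2,i=3: not 2>3, total = 20+2 = 22
p=2,i=4: not 2>4, total = 22+2 = 24
p=2,i=5: not 2>5, total = 24+2 = 26
p=2,i=6: not 2>6, total = 26+2 = 28
p=2,i=7: not 2>7, total = 28+2 = 30

30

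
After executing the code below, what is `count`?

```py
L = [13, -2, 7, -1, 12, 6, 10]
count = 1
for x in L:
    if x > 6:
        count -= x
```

-41

x=13: >6, count = 1-13 = -12
x=-2: not >6
x=7: >6, count = (-12)-7 = -19
x=-1: not >6
x=12: >6, count = (-19)-12 = -31
x=6: not >6
x=10: >6, count = (-31)-10 = -41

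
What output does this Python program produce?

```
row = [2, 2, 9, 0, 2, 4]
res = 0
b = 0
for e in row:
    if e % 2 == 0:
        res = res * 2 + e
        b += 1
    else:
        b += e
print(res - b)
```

e=2: even, res = 0*2+2 = 2; b=1
e=2: even, res = 2*2+2 = 6; b=2
e=9: not even; b=11
e=0: even, res = 6*2+0 = 12; b=12
e=2: even, res = 12*2+2 = 26; b=13
e=4: even, res = 26*2+4 = 56; b=14
res-b = 56-14 = 42

42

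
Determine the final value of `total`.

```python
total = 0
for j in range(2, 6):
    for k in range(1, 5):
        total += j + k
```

j=2,k=1: total = 0+3 = 3
j=2,k=2: total = 3+4 = 7
j=2,k=3: total = 7+5 = 12
j=2,k=4: total = 12+6 = 18
j=3,k=1: total = 18+4 = 22
j=3,k=2: total = 22+5 = 27
j=3,k=3: total = 27+6 = 33
j=3,k=4: total = 33+7 = 40
j=4,k=1: total = 40+5 = 45
j=4,k=2: total = 45+6 = 51
j=4,k=3: total = 51+7 = 58
j=4,k=4: total = 58+8 = 66
j=5,k=1: total = 66+6 = 72
j=5,k=2: total = 72+7 = 79
j=5,k=3: total = 79+8 = 87
j=5,k=4: total = 87+9 = 96

96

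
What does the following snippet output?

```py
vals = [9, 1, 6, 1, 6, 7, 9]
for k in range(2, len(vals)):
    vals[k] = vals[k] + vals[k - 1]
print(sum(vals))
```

90

k=2: vals[2] = 6+1 = 7 → [9, 1, 7, 1, 6, 7, 9]
k=3: vals[3] = 1+7 = 8 → [9, 1, 7, 8, 6, 7, 9]
k=4: vals[4] = 6+8 = 14 → [9, 1, 7, 8, 14, 7, 9]
k=5: vals[5] = 7+14 = 21 → [9, 1, 7, 8, 14, 21, 9]
k=6: vals[6] = 9+21 = 30 → [9, 1, 7, 8, 14, 21, 30]
sum = 90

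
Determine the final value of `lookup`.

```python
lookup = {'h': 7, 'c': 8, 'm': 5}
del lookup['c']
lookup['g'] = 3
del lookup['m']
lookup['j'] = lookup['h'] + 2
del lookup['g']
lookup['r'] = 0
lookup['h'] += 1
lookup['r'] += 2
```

{'h': 8, 'j': 9, 'r': 2}

del 'c' → {'h': 7, 'm': 5}
lookup['g'] = 3 → {'h': 7, 'm': 5, 'g': 3}
del 'm' → {'h': 7, 'g': 3}
lookup['j'] = lookup['h']+2 = 9 → {'h': 7, 'g': 3, 'j': 9}
del 'g' → {'h': 7, 'j': 9}
lookup['r'] = 0 → {'h': 7, 'j': 9, 'r': 0}
lookup['h'] = 7+1 = 8 → {'h': 8, 'j': 9, 'r': 0}
lookup['r'] = 0+2 = 2 → {'h': 8, 'j': 9, 'r': 2}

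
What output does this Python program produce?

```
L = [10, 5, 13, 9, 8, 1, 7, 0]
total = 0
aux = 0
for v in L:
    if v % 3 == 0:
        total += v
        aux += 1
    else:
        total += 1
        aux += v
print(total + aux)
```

v=10: not %3==0, total = 0+1 = 1; aux=10
v=5: not %3==0, total = 1+1 = 2; aux=15
v=13: not %3==0, total = 2+1 = 3; aux=28
v=9: %3==0, total = 3+9 = 12; aux=29
v=8: not %3==0, total = 12+1 = 13; aux=37
v=1: not %3==0, total = 13+1 = 14; aux=38
v=7: not %3==0, total = 14+1 = 15; aux=45
v=0: %3==0, total = 15+0 = 15; aux=46
total+aux = 15+46 = 61

61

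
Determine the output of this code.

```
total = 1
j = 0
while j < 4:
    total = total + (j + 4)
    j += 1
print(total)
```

j=0: total = 1+4 = 5
j=1: total = 5+5 = 10
j=2: total = 10+6 = 16
j=3: total = 16+7 = 23

23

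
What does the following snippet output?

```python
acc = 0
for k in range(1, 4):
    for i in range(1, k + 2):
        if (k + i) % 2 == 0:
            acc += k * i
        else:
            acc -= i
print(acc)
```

5

k=1,i=1: even sum, acc = 0+1 = 1
k=1,i=2: odd sum, acc = 1-2 = -1
k=2,i=1: odd sum, acc = (-1)-1 = -2
k=2,i=2: even sum, acc = (-2)+4 = 2
k=2,i=3: odd sum, acc = 2-3 = -1
k=3,i=1: even sum, acc = (-1)+3 = 2
k=3,i=2: odd sum, acc = 2-2 = 0
k=3,i=3: even sum, acc = 0+9 = 9
k=3,i=4: odd sum, acc = 9-4 = 5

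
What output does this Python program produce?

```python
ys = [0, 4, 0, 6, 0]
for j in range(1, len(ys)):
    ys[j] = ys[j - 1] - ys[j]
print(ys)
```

[0, -4, -4, -10, -10]

j=1: ys[1] = 0-4 = -4 → [0, -4, 0, 6, 0]
j=2: ys[2] = (-4)-0 = -4 → [0, -4, -4, 6, 0]
j=3: ys[3] = (-4)-6 = -10 → [0, -4, -4, -10, 0]
j=4: ys[4] = (-10)-0 = -10 → [0, -4, -4, -10, -10]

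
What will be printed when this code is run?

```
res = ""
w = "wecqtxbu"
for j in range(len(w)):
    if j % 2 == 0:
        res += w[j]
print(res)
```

wctb

j=0: add 'w' → 'w'
j=1: skip
j=2: add 'c' → 'wc'
j=3: skip
j=4: add 't' → 'wct'
j=5: skip
j=6: add 'b' → 'wctb'
j=7: skip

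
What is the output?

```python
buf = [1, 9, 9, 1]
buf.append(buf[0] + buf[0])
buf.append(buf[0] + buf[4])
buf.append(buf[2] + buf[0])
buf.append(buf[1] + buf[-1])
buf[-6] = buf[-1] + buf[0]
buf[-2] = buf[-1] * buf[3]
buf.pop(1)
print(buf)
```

[1, 20, 1, 2, 3, 19, 19]

append buf[0]+buf[0] = 1+1 = 2 → [1, 9, 9, 1, 2]
append buf[0]+buf[4] = 1+2 = 3 → [1, 9, 9, 1, 2, 3]
append buf[2]+buf[0] = 9+1 = 10 → [1, 9, 9, 1, 2, 3, 10]
append buf[1]+buf[-1] = 9+10 = 19 → [1, 9, 9, 1, 2, 3, 10, 19]
buf[-6] = buf[-1]+buf[0] = 19+1 = 20 → [1, 9, 20, 1, 2, 3, 10, 19]
buf[-2] = buf[-1]*buf[3] = 19*1 = 19 → [1, 9, 20, 1, 2, 3, 19, 19]
pop(1) removes 9 → [1, 20, 1, 2, 3, 19, 19]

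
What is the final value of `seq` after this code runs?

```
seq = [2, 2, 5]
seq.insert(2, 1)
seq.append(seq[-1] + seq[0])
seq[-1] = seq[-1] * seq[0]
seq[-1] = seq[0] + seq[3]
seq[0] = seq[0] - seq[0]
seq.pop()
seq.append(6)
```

insert 1 at 2 → [2, 2, 1, 5]
append seq[-1]+seq[0] = 5+2 = 7 → [2, 2, 1, 5, 7]
seq[-1] = seq[-1]*seq[0] = 7*2 = 14 → [2, 2, 1, 5, 14]
seq[-1] = seq[0]+seq[3] = 2+5 = 7 → [2, 2, 1, 5, 7]
seq[0] = seq[0]-seq[0] = 2-2 = 0 → [0, 2, 1, 5, 7]
pop() removes 7 → [0, 2, 1, 5]
append 6 → [0, 2, 1, 5, 6]

[0, 2, 1, 5, 6]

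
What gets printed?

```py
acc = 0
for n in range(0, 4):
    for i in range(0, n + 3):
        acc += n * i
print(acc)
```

71

n=0,i=0: acc = 0+0 = 0
n=0,i=1: acc = 0+0 = 0
n=0,i=2: acc = 0+0 = 0
n=1,i=0: acc = 0+0 = 0
n=1,i=1: acc = 0+1 = 1
n=1,i=2: acc = 1+2 = 3
n=1,i=3: acc = 3+3 = 6
n=2,i=0: acc = 6+0 = 6
n=2,i=1: acc = 6+2 = 8
n=2,i=2: acc = 8+4 = 12
n=2,i=3: acc = 12+6 = 18
n=2,i=4: acc = 18+8 = 26
n=3,i=0: acc = 26+0 = 26
n=3,i=1: acc = 26+3 = 29
n=3,i=2: acc = 29+6 = 35
n=3,i=3: acc = 35+9 = 44
n=3,i=4: acc = 44+12 = 56
n=3,i=5: acc = 56+15 = 71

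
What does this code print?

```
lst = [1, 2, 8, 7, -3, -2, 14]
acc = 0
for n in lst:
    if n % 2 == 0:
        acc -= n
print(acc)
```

-22

n=1: not even
n=2: even, acc = 0-2 = -2
n=8: even, acc = (-2)-8 = -10
n=7: not even
n=-3: not even
n=-2: even, acc = (-10)-(-2) = -8
n=14: even, acc = (-8)-14 = -22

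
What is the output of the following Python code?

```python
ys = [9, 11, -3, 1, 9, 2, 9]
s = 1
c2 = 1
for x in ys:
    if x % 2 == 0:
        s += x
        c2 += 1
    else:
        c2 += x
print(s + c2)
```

x=9: not even; c2=10
x=11: not even; c2=21
x=-3: not even; c2=18
x=1: not even; c2=19
x=9: not even; c2=28
x=2: even, s = 1+2 = 3; c2=29
x=9: not even; c2=38
s+c2 = 3+38 = 41

41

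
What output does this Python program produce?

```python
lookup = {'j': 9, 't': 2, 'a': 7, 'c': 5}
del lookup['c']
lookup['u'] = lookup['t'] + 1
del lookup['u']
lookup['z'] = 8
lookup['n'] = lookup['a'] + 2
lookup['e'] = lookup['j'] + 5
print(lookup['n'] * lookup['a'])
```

63

del 'c' → {'j': 9, 't': 2, 'a': 7}
lookup['u'] = lookup['t']+1 = 3 → {'j': 9, 't': 2, 'a': 7, 'u': 3}
del 'u' → {'j': 9, 't': 2, 'a': 7}
lookup['z'] = 8 → {'j': 9, 't': 2, 'a': 7, 'z': 8}
lookup['n'] = lookup['a']+2 = 9 → {'j': 9, 't': 2, 'a': 7, 'z': 8, 'n': 9}
lookup['e'] = lookup['j']+5 = 14 → {'j': 9, 't': 2, 'a': 7, 'z': 8, 'n': 9, 'e': 14}
lookup['n']*lookup['a'] = 9*7 = 63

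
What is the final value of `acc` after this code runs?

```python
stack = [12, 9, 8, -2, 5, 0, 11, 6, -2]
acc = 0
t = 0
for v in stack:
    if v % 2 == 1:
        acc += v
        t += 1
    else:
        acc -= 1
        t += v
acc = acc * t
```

v=12: not odd, acc = 0-1 = -1; t=12
v=9: odd, acc = (-1)+9 = 8; t=13
v=8: not odd, acc = 8-1 = 7; t=21
v=-2: not odd, acc = 7-1 = 6; t=19
v=5: odd, acc = 6+5 = 11; t=20
v=0: not odd, acc = 11-1 = 10; t=20
v=11: odd, acc = 10+11 = 21; t=21
v=6: not odd, acc = 21-1 = 20; t=27
v=-2: not odd, acc = 20-1 = 19; t=25
acc*t = 19*25 = 475

475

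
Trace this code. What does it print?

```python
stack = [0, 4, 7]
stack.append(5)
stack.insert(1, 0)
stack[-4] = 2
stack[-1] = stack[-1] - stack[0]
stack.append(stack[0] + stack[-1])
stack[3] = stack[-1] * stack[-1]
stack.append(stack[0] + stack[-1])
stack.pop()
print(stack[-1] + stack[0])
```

append 5 → [0, 4, 7, 5]
insert 0 at 1 → [0, 0, 4, 7, 5]
stack[-4] = 2 → [0, 2, 4, 7, 5]
stack[-1] = stack[-1]-stack[0] = 5-0 = 5 → [0, 2, 4, 7, 5]
append stack[0]+stack[-1] = 0+5 = 5 → [0, 2, 4, 7, 5, 5]
stack[3] = stack[-1]*stack[-1] = 5*5 = 25 → [0, 2, 4, 25, 5, 5]
append stack[0]+stack[-1] = 0+5 = 5 → [0, 2, 4, 25, 5, 5, 5]
pop() removes 5 → [0, 2, 4, 25, 5, 5]
stack[-1]+stack[0] = 5+0 = 5

5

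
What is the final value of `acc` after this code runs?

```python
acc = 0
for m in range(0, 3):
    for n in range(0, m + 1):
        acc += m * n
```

7

m=0,n=0: acc = 0+0 = 0
m=1,n=0: acc = 0+0 = 0
m=1,n=1: acc = 0+1 = 1
m=2,n=0: acc = 1+0 = 1
m=2,n=1: acc = 1+2 = 3
m=2,n=2: acc = 3+4 = 7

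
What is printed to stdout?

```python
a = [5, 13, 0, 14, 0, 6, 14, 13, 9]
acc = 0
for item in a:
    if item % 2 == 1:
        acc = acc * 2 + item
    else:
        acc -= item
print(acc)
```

-9

item=5: odd, acc = 0*2+5 = 5
item=13: odd, acc = 5*2+13 = 23
item=0: not odd, acc = 23-0 = 23
item=14: not odd, acc = 23-14 = 9
item=0: not odd, acc = 9-0 = 9
item=6: not odd, acc = 9-6 = 3
item=14: not odd, acc = 3-14 = -11
item=13: odd, acc = (-11)*2+13 = -9
item=9: odd, acc = (-9)*2+9 = -9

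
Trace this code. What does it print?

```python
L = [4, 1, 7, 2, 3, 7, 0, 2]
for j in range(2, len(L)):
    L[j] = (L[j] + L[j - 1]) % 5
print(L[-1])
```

2

j=2: L[2] = (7+1)%5 = 3 → [4, 1, 3, 2, 3, 7, 0, 2]
j=3: L[3] = (2+3)%5 = 0 → [4, 1, 3, 0, 3, 7, 0, 2]
j=4: L[4] = (3+0)%5 = 3 → [4, 1, 3, 0, 3, 7, 0, 2]
j=5: L[5] = (7+3)%5 = 0 → [4, 1, 3, 0, 3, 0, 0, 2]
j=6: L[6] = (0+0)%5 = 0 → [4, 1, 3, 0, 3, 0, 0, 2]
j=7: L[7] = (2+0)%5 = 2 → [4, 1, 3, 0, 3, 0, 0, 2]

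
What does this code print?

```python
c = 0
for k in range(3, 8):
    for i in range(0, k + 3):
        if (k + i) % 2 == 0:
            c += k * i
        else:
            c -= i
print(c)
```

387

k=3,i=0: odd sum, c = 0-0 = 0
k=3,i=1: even sum, c = 0+3 = 3
k=3,i=2: odd sum, c = 3-2 = 1
k=3,i=3: even sum, c = 1+9 = 10
k=3,i=4: odd sum, c = 10-4 = 6
k=3,i=5: even sum, c = 6+15 = 21
k=4,i=0: even sum, c = 21+0 = 21
k=4,i=1: odd sum, c = 21-1 = 20
k=4,i=2: even sum, c = 20+8 = 28
k=4,i=3: odd sum, c = 28-3 = 25
k=4,i=4: even sum, c = 25+16 = 41
k=4,i=5: odd sum, c = 41-5 = 36
k=4,i=6: even sum, c = 36+24 = 60
k=5,i=0: odd sum, c = 60-0 = 60
k=5,i=1: even sum, c = 60+5 = 65
k=5,i=2: odd sum, c = 65-2 = 63
k=5,i=3: even sum, c = 63+15 = 78
k=5,i=4: odd sum, c = 78-4 = 74
k=5,i=5: even sum, c = 74+25 = 99
k=5,i=6: odd sum, c = 99-6 = 93
k=5,i=7: even sum, c = 93+35 = 128
k=6,i=0: even sum, c = 128+0 = 128
k=6,i=1: odd sum, c = 128-1 = 127
k=6,i=2: even sum, c = 127+12 = 139
k=6,i=3: odd sum, c = 139-3 = 136
k=6,i=4: even sum, c = 136+24 = 160
k=6,i=5: odd sum, c = 160-5 = 155
k=6,i=6: even sum, c = 155+36 = 191
k=6,i=7: odd sum, c = 191-7 = 184
k=6,i=8: even sum, c = 184+48 = 232
k=7,i=0: odd sum, c = 232-0 = 232
k=7,i=1: even sum, c = 232+7 = 239
k=7,i=2: odd sum, c = 239-2 = 237
k=7,i=3: even sum, c = 237+21 = 258
k=7,i=4: odd sum, c = 258-4 = 254
k=7,i=5: even sum, c = 254+35 = 289
k=7,i=6: odd sum, c = 289-6 = 283
k=7,i=7: even sum, c = 283+49 = 332
k=7,i=8: odd sum, c = 332-8 = 324
k=7,i=9: even sum, c = 324+63 = 387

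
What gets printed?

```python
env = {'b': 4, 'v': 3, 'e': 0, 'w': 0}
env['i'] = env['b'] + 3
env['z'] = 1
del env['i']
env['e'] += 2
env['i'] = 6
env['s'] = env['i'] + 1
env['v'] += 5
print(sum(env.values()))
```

28

env['i'] = env['b']+3 = 7 → {'b': 4, 'v': 3, 'e': 0, 'w': 0, 'i': 7}
env['z'] = 1 → {'b': 4, 'v': 3, 'e': 0, 'w': 0, 'i': 7, 'z': 1}
del 'i' → {'b': 4, 'v': 3, 'e': 0, 'w': 0, 'z': 1}
env['e'] = 0+2 = 2 → {'b': 4, 'v': 3, 'e': 2, 'w': 0, 'z': 1}
env['i'] = 6 → {'b': 4, 'v': 3, 'e': 2, 'w': 0, 'z': 1, 'i': 6}
env['s'] = env['i']+1 = 7 → {'b': 4, 'v': 3, 'e': 2, 'w': 0, 'z': 1, 'i': 6, 's': 7}
env['v'] = 3+5 = 8 → {'b': 4, 'v': 8, 'e': 2, 'w': 0, 'z': 1, 'i': 6, 's': 7}
sum of values = 28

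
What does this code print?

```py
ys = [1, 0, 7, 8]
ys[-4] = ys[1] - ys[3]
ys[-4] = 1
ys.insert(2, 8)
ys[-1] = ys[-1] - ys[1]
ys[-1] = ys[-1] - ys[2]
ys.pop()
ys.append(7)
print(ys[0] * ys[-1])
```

ys[-4] = ys[1]-ys[3] = 0-8 = -8 → [-8, 0, 7, 8]
ys[-4] = 1 → [1, 0, 7, 8]
insert 8 at 2 → [1, 0, 8, 7, 8]
ys[-1] = ys[-1]-ys[1] = 8-0 = 8 → [1, 0, 8, 7, 8]
ys[-1] = ys[-1]-ys[2] = 8-8 = 0 → [1, 0, 8, 7, 0]
pop() removes 0 → [1, 0, 8, 7]
append 7 → [1, 0, 8, 7, 7]
ys[0]*ys[-1] = 1*7 = 7

7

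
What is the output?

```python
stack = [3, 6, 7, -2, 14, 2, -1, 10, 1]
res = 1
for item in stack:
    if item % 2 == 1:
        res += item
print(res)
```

11

item=3: odd, res = 1+3 = 4
item=6: not odd
item=7: odd, res = 4+7 = 11
item=-2: not odd
item=14: not odd
item=2: not odd
item=-1: odd, res = 11+(-1) = 10
item=10: not odd
item=1: odd, res = 10+1 = 11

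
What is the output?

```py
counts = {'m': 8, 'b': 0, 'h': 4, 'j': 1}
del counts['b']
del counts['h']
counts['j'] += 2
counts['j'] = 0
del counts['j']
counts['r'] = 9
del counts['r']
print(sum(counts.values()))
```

8

del 'b' → {'m': 8, 'h': 4, 'j': 1}
del 'h' → {'m': 8, 'j': 1}
counts['j'] = 1+2 = 3 → {'m': 8, 'j': 3}
counts['j'] = 0 → {'m': 8, 'j': 0}
del 'j' → {'m': 8}
counts['r'] = 9 → {'m': 8, 'r': 9}
del 'r' → {'m': 8}
sum of values = 8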